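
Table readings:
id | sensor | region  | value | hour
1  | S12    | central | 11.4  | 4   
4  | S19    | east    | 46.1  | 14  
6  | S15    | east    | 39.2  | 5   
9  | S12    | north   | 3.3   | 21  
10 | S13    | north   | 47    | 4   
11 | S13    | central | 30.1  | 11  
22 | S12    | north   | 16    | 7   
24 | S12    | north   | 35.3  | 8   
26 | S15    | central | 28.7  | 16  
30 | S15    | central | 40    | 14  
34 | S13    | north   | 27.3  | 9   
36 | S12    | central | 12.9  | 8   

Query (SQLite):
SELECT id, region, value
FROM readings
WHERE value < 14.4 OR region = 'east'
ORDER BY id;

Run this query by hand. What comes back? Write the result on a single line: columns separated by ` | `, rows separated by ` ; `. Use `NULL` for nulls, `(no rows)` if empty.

1 | central | 11.4 ; 4 | east | 46.1 ; 6 | east | 39.2 ; 9 | north | 3.3 ; 36 | central | 12.9

value < 14.4: ids {1, 9, 36}
region = 'east': ids {4, 6}
Combine with OR.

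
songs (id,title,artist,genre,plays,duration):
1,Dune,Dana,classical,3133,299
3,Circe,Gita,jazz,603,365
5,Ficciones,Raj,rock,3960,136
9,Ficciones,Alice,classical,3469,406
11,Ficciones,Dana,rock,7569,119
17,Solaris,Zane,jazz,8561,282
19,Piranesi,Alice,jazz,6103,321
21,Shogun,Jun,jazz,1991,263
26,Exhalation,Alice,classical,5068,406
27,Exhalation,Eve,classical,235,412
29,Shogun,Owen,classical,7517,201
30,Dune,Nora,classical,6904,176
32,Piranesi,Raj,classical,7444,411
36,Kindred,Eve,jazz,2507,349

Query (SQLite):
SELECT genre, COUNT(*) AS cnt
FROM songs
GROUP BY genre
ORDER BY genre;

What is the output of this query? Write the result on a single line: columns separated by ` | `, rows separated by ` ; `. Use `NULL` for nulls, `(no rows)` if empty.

Partition songs by genre; compute COUNT(*) within each group.
  classical: ids {1, 9, 26, 27, 29, 30, 32} → COUNT(*)=7
  jazz: ids {3, 17, 19, 21, 36} → COUNT(*)=5
  rock: ids {5, 11} → COUNT(*)=2

classical | 7 ; jazz | 5 ; rock | 2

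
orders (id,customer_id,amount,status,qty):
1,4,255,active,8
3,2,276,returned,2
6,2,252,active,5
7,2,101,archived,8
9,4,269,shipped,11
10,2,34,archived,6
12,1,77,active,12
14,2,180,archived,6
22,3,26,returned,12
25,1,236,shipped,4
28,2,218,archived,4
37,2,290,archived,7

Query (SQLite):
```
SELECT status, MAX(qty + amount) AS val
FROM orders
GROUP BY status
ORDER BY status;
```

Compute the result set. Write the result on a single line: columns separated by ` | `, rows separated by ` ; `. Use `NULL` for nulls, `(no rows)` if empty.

active | 263 ; archived | 297 ; returned | 278 ; shipped | 280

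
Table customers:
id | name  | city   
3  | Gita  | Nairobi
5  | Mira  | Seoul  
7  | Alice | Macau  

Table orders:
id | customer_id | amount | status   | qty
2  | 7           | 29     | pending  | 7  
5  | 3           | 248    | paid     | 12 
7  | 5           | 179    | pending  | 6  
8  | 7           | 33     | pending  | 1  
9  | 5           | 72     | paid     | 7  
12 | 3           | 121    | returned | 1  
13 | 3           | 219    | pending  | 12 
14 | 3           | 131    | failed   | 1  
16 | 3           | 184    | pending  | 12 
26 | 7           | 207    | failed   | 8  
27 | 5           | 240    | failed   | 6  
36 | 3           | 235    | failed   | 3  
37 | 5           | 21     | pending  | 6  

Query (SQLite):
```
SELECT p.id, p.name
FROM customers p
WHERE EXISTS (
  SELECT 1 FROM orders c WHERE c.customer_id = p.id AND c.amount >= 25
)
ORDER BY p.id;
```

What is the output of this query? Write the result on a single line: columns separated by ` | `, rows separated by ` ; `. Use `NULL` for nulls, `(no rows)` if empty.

For each customers row, check whether any orders with matching customer_id has amount >= 25.
Keep rows where that is true.

3 | Gita ; 5 | Mira ; 7 | Alice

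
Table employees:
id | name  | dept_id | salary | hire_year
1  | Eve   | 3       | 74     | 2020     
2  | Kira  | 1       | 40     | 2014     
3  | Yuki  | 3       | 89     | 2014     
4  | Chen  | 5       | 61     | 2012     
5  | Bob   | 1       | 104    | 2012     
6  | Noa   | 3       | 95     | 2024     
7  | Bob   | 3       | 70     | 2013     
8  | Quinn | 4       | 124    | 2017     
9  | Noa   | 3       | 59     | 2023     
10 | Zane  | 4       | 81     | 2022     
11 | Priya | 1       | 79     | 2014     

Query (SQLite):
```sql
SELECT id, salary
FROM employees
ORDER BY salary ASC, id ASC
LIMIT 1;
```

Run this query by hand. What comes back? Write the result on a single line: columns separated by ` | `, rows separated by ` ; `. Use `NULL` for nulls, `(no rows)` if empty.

Sort by salary asc, tiebreak id asc: (40, id=2), (59, id=9), (61, id=4), (70, id=7) …. Take first 1.

2 | 40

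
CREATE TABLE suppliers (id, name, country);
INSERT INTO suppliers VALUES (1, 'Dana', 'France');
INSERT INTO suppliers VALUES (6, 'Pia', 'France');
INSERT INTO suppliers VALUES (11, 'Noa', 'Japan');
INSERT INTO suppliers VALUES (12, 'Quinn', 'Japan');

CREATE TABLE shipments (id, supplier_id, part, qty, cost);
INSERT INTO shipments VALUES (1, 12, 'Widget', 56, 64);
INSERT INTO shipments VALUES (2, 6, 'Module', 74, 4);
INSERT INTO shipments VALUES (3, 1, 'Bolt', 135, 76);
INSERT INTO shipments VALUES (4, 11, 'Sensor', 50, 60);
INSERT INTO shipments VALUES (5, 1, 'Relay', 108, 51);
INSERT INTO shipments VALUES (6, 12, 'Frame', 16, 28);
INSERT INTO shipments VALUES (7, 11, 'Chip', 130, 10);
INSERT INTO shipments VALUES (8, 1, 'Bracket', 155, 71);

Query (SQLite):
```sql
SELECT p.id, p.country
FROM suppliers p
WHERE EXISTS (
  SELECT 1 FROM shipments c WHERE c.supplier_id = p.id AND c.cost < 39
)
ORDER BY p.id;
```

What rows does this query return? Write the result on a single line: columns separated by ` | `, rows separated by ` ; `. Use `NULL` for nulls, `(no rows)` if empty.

For each suppliers row, check whether any shipments with matching supplier_id has cost < 39.
Keep rows where that is true.

6 | France ; 11 | Japan ; 12 | Japan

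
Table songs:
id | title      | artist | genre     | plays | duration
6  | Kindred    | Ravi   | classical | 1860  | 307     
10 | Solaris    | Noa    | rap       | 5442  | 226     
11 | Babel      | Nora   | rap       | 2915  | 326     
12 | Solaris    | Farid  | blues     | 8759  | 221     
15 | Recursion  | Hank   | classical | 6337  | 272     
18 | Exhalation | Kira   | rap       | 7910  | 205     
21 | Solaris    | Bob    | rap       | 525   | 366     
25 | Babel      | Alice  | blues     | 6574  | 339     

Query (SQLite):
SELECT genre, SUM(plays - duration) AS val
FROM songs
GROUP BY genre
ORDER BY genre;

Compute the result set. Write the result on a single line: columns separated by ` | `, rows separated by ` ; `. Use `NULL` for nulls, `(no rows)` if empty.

For each row compute plays - duration.
Group by genre; take SUM of the expression per group.
  blues: ids {12, 25} → SUM(plays - duration)=14773
  classical: ids {6, 15} → SUM(plays - duration)=7618
  rap: ids {10, 11, 18, 21} → SUM(plays - duration)=15669

blues | 14773 ; classical | 7618 ; rap | 15669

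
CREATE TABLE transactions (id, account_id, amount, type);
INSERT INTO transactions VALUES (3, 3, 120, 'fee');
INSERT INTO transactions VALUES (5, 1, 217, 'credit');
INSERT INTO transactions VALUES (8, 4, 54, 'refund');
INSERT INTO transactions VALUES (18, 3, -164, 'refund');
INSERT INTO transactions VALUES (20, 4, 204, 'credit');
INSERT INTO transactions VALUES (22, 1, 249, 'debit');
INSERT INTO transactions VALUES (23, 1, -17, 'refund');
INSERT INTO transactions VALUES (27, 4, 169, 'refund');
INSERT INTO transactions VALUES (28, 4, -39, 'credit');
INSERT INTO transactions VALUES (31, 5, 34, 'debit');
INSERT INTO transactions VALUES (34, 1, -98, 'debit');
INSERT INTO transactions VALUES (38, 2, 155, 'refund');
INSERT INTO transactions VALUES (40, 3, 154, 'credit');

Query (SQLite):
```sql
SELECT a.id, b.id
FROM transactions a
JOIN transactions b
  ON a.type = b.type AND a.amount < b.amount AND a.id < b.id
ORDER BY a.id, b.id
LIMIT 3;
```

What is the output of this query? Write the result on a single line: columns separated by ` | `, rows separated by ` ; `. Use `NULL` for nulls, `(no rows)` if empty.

8 | 27 ; 8 | 38 ; 18 | 23

Pairs (a,b) with same type, a.amount < b.amount, a.id < b.id.
type groups: credit:{5,20,28,40} debit:{22,31,34} fee:{3} refund:{8,18,23,27,38}
Ordered by (a.id, b.id); first 3.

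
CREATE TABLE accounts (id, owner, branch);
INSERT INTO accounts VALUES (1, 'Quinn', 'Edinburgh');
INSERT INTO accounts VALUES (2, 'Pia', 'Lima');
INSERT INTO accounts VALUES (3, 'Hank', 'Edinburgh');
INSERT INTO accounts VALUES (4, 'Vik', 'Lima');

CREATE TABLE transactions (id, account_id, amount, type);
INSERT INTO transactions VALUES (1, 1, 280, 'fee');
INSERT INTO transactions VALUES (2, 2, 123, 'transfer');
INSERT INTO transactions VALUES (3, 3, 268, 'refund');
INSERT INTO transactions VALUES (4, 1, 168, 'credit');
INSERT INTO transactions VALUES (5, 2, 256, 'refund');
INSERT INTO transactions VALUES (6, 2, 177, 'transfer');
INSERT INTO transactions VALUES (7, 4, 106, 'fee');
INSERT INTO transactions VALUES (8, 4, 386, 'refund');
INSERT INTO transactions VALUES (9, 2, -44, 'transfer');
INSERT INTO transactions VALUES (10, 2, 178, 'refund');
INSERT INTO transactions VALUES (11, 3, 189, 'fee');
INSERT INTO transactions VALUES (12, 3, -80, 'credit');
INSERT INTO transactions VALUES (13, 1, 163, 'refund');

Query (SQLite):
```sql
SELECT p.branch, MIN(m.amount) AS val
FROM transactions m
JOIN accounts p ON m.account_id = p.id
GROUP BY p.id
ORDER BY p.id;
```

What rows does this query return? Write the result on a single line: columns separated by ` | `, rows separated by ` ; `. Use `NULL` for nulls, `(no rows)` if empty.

Edinburgh | 163 ; Lima | -44 ; Edinburgh | -80 ; Lima | 106

Join each transactions row to its accounts via account_id.
Group joined rows by accounts.id; compute MIN(m.amount) per group.
  1: ids {1, 4, 13} → MIN(m.amount)=163
  2: ids {2, 5, 6, 9, 10} → MIN(m.amount)=-44
  3: ids {3, 11, 12} → MIN(m.amount)=-80
  4: ids {7, 8} → MIN(m.amount)=106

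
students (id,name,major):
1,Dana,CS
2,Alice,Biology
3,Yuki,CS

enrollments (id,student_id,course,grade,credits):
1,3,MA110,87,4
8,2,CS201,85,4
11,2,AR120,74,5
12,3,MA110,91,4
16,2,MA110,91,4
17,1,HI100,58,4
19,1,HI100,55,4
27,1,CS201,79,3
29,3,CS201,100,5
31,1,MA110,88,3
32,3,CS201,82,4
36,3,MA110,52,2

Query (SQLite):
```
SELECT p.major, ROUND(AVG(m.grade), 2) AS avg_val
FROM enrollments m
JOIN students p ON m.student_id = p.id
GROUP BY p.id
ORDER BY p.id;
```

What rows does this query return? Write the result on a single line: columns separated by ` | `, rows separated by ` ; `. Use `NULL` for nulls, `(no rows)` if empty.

CS | 70 ; Biology | 83.33 ; CS | 82.4

Join each enrollments row to its students via student_id.
Group joined rows by students.id; compute ROUND(AVG(m.grade), 2) per group.
  1: ids {17, 19, 27, 31} → ROUND(AVG(m.grade), 2)=70
  2: ids {8, 11, 16} → ROUND(AVG(m.grade), 2)=83.33
  3: ids {1, 12, 29, 32, 36} → ROUND(AVG(m.grade), 2)=82.4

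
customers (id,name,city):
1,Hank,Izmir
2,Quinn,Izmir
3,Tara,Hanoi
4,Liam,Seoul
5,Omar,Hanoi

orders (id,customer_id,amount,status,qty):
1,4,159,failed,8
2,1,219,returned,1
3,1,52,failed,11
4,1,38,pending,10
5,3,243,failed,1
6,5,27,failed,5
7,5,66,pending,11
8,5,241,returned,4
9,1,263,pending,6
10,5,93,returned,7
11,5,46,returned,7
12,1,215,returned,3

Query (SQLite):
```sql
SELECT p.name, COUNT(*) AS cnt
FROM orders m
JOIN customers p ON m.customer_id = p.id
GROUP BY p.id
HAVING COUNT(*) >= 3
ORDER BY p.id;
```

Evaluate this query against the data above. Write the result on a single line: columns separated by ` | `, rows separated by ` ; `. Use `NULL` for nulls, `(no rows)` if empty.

Hank | 5 ; Omar | 5

Join each orders row to its customers via customer_id.
Group joined rows by customers.id; compute COUNT(*) per group.
HAVING: keep groups with count ≥ 3.
  1: ids {2, 3, 4, 9, 12} → COUNT(*)=5
  3: ids {5} → COUNT(*)=1
  4: ids {1} → COUNT(*)=1
  5: ids {6, 7, 8, 10, 11} → COUNT(*)=5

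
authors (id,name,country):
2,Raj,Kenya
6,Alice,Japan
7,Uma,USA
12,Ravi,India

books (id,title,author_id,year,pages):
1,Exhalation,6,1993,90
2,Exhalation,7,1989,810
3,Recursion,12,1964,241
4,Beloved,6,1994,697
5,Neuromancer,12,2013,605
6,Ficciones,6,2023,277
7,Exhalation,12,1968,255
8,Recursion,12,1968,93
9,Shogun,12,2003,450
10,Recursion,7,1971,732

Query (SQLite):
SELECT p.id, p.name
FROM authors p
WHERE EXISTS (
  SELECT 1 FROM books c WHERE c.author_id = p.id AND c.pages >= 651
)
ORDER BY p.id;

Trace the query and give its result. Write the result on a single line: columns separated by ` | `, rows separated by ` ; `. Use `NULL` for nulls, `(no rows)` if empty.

6 | Alice ; 7 | Uma

For each authors row, check whether any books with matching author_id has pages >= 651.
Keep rows where that is true.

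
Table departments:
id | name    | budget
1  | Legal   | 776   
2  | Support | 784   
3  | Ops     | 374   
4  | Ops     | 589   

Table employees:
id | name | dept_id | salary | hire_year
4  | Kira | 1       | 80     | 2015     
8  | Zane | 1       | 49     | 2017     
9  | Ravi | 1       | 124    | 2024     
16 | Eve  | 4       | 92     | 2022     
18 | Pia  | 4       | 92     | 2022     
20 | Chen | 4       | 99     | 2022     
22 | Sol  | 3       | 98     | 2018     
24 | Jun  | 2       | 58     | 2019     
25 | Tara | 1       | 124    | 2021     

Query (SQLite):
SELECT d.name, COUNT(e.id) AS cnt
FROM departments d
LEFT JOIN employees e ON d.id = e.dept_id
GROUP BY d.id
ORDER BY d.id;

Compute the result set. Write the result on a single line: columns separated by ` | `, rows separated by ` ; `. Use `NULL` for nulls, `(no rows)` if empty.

LEFT JOIN keeps every departments row; unmatched ones get NULL for employees columns.
Group by departments.id and compute COUNT(e.id). COUNT(col) of an all-NULL group is 0.
  1: ids {4, 8, 9, 25} → COUNT(e.id)=4
  2: ids {24} → COUNT(e.id)=1
  3: ids {22} → COUNT(e.id)=1
  4: ids {16, 18, 20} → COUNT(e.id)=3

Legal | 4 ; Support | 1 ; Ops | 1 ; Ops | 3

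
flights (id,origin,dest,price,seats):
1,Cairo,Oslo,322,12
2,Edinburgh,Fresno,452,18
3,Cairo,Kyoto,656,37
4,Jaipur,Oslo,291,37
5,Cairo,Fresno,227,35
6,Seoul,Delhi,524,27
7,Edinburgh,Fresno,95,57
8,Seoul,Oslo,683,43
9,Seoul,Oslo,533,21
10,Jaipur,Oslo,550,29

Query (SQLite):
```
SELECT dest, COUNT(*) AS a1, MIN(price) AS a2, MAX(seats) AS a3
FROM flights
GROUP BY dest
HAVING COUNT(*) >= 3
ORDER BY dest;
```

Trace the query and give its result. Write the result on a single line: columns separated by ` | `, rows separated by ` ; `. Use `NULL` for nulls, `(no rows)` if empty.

Group flights by dest.
Per group compute: COUNT(*), MIN(price), MAX(seats).
HAVING: drop groups with fewer than 3 rows.
  Delhi: ids {6} → COUNT(*)=1, MIN(price)=524, MAX(seats)=27
  Fresno: ids {2, 5, 7} → COUNT(*)=3, MIN(price)=95, MAX(seats)=57
  Kyoto: ids {3} → COUNT(*)=1, MIN(price)=656, MAX(seats)=37
  Oslo: ids {1, 4, 8, 9, 10} → COUNT(*)=5, MIN(price)=291, MAX(seats)=43

Fresno | 3 | 95 | 57 ; Oslo | 5 | 291 | 43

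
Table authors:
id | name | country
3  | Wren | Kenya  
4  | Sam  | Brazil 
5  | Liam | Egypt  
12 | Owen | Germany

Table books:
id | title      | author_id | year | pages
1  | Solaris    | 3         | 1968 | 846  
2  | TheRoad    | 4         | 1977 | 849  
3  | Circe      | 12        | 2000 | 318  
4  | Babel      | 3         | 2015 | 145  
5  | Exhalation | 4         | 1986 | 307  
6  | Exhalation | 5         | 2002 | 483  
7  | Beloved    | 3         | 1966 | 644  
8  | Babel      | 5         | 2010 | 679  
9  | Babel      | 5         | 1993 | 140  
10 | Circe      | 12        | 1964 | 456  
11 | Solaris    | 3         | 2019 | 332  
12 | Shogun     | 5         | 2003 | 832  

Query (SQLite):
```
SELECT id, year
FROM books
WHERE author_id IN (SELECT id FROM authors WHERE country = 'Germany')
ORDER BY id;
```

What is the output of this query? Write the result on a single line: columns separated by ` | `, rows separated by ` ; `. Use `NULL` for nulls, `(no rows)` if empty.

Inner query: authors.id where country = 'Germany'.
Outer: keep books rows whose author_id is in that set.
Inner query → {12}

3 | 2000 ; 10 | 1964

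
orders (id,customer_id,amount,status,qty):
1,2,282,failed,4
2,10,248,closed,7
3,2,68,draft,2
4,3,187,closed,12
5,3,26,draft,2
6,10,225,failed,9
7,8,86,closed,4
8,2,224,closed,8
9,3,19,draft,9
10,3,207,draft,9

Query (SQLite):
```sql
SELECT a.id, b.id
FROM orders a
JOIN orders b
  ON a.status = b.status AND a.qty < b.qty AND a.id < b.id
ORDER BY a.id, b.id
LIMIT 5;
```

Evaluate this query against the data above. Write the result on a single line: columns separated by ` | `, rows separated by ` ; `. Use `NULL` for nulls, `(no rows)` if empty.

Pairs (a,b) with same status, a.qty < b.qty, a.id < b.id.
status groups: closed:{2,4,7,8} draft:{3,5,9,10} failed:{1,6}
Ordered by (a.id, b.id); first 5.

1 | 6 ; 2 | 4 ; 2 | 8 ; 3 | 9 ; 3 | 10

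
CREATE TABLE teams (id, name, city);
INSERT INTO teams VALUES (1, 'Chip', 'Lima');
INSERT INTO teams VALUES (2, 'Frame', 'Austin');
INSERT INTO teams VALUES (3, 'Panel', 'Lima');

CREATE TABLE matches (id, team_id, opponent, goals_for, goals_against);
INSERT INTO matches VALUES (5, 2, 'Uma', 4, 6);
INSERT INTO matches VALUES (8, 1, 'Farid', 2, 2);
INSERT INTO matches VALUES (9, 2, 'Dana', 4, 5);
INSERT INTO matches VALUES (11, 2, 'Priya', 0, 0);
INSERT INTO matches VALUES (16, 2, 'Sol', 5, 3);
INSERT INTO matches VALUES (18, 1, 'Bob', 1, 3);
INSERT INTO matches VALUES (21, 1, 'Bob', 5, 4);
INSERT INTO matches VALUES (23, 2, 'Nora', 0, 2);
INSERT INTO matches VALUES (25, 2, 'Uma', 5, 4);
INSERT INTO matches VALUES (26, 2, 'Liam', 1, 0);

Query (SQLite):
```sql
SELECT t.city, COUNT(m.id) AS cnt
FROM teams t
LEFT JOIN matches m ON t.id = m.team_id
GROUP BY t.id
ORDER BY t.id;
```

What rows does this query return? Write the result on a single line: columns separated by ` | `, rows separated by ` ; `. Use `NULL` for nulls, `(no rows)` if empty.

LEFT JOIN keeps every teams row; unmatched ones get NULL for matches columns.
Group by teams.id and compute COUNT(m.id). COUNT(col) of an all-NULL group is 0.
  1: ids {8, 18, 21} → COUNT(m.id)=3
  2: ids {5, 9, 11, 16, 23, 25, 26} → COUNT(m.id)=7
  3: ids {—} → COUNT(m.id)=0

Lima | 3 ; Austin | 7 ; Lima | 0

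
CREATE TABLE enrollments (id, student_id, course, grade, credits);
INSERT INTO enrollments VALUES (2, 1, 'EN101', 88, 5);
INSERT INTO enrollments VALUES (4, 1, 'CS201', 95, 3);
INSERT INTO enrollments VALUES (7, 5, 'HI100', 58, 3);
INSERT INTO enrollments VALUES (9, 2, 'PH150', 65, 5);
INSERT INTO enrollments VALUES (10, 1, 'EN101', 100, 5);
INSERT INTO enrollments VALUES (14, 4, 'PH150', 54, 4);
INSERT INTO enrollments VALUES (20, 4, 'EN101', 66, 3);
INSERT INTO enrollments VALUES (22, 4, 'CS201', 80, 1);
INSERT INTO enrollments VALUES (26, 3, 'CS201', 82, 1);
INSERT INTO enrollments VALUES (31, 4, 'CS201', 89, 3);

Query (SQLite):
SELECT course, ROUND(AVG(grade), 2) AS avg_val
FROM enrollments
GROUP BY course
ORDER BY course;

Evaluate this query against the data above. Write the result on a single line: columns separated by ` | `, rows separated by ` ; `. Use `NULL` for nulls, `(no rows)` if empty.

Partition enrollments by course; compute ROUND(AVG(grade), 2) within each group.
  CS201: ids {4, 22, 26, 31} → ROUND(AVG(grade), 2)=86.5
  EN101: ids {2, 10, 20} → ROUND(AVG(grade), 2)=84.67
  HI100: ids {7} → ROUND(AVG(grade), 2)=58
  PH150: ids {9, 14} → ROUND(AVG(grade), 2)=59.5

CS201 | 86.5 ; EN101 | 84.67 ; HI100 | 58 ; PH150 | 59.5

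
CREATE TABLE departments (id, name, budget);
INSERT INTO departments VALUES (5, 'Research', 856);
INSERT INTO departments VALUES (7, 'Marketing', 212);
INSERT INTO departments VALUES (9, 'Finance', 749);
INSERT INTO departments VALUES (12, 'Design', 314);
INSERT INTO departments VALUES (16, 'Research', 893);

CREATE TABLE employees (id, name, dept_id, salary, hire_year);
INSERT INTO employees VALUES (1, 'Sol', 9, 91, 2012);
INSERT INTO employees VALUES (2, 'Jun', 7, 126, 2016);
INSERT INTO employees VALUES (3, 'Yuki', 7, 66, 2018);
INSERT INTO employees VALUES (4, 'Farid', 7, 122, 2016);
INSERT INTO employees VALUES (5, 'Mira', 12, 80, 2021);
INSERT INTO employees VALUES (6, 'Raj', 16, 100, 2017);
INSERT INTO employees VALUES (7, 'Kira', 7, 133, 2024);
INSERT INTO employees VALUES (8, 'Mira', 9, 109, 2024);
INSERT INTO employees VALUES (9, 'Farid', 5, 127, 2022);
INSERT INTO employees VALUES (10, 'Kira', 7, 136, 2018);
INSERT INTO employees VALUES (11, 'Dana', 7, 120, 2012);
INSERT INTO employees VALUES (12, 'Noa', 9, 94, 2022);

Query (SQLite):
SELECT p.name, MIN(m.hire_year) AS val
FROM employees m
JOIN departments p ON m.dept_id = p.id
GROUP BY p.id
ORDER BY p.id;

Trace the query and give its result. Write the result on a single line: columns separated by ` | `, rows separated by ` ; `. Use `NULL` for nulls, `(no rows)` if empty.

Research | 2022 ; Marketing | 2012 ; Finance | 2012 ; Design | 2021 ; Research | 2017

Join each employees row to its departments via dept_id.
Group joined rows by departments.id; compute MIN(m.hire_year) per group.
  5: ids {9} → MIN(m.hire_year)=2022
  7: ids {2, 3, 4, 7, 10, 11} → MIN(m.hire_year)=2012
  9: ids {1, 8, 12} → MIN(m.hire_year)=2012
  12: ids {5} → MIN(m.hire_year)=2021
  16: ids {6} → MIN(m.hire_year)=2017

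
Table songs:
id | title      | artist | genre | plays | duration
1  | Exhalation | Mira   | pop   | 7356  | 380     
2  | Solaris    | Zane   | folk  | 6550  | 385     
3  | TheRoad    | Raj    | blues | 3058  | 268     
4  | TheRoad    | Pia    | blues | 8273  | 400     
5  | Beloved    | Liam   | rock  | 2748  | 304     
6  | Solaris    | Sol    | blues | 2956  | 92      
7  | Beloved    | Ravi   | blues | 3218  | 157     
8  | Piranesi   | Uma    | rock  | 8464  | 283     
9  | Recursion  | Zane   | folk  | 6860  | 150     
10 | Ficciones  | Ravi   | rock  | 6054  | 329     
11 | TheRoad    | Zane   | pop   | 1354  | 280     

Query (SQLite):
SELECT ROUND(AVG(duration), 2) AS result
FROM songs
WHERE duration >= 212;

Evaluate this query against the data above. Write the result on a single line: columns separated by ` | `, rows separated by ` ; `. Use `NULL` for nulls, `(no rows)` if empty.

328.63

Rows where duration >= 212 → duration values: [380, 385, 268, 400, 304, 283, 329, 280].
AVG = 2629 / 8 (rounded to 2 dp).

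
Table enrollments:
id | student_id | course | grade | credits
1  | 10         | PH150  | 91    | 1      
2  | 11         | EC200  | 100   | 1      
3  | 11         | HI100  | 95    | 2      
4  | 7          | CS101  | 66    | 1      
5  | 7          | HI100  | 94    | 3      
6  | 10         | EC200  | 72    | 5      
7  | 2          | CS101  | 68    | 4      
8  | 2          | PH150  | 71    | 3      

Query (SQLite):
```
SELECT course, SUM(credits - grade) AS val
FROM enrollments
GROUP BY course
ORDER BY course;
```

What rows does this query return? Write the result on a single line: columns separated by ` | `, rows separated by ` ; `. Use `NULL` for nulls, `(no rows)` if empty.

CS101 | -129 ; EC200 | -166 ; HI100 | -184 ; PH150 | -158

For each row compute credits - grade.
Group by course; take SUM of the expression per group.
  CS101: ids {4, 7} → SUM(credits - grade)=-129
  EC200: ids {2, 6} → SUM(credits - grade)=-166
  HI100: ids {3, 5} → SUM(credits - grade)=-184
  PH150: ids {1, 8} → SUM(credits - grade)=-158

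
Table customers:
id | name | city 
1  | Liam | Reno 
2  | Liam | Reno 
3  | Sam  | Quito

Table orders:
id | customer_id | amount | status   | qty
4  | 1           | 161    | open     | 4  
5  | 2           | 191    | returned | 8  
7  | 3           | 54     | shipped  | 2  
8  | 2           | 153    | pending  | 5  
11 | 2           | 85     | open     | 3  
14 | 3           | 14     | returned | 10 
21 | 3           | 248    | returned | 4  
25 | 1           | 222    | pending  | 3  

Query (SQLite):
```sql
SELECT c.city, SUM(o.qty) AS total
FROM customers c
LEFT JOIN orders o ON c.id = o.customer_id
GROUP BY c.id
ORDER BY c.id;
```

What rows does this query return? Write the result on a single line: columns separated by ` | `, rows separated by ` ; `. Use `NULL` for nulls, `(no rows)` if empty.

Reno | 7 ; Reno | 16 ; Quito | 16

LEFT JOIN keeps every customers row; unmatched ones get NULL for orders columns.
Group by customers.id and compute SUM(o.qty). SUM over an all-NULL group is NULL.
  1: ids {4, 25} → SUM(o.qty)=7
  2: ids {5, 8, 11} → SUM(o.qty)=16
  3: ids {7, 14, 21} → SUM(o.qty)=16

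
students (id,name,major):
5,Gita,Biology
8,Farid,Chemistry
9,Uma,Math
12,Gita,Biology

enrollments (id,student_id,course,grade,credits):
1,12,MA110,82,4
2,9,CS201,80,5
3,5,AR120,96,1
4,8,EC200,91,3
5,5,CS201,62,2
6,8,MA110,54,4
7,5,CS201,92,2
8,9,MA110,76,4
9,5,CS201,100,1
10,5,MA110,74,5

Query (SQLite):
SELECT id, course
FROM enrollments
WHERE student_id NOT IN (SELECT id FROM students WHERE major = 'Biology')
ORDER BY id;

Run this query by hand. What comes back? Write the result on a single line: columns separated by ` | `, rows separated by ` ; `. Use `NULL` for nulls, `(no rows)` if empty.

Inner query: students.id where major = 'Biology'.
Outer: keep enrollments rows whose student_id is not in that set.
Inner query → {5, 12}

2 | CS201 ; 4 | EC200 ; 6 | MA110 ; 8 | MA110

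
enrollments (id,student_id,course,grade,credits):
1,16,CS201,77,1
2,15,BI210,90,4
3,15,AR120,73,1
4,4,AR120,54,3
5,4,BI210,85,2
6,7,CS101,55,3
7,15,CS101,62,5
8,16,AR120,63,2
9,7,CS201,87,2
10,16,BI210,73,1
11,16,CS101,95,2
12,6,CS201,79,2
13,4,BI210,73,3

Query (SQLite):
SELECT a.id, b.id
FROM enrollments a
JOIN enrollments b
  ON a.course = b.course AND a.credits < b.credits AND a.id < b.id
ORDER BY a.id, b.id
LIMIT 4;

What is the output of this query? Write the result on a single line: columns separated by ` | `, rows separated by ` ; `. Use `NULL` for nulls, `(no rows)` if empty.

Pairs (a,b) with same course, a.credits < b.credits, a.id < b.id.
course groups: AR120:{3,4,8} BI210:{2,5,10,13} CS101:{6,7,11} CS201:{1,9,12}
Ordered by (a.id, b.id); first 4.

1 | 9 ; 1 | 12 ; 3 | 4 ; 3 | 8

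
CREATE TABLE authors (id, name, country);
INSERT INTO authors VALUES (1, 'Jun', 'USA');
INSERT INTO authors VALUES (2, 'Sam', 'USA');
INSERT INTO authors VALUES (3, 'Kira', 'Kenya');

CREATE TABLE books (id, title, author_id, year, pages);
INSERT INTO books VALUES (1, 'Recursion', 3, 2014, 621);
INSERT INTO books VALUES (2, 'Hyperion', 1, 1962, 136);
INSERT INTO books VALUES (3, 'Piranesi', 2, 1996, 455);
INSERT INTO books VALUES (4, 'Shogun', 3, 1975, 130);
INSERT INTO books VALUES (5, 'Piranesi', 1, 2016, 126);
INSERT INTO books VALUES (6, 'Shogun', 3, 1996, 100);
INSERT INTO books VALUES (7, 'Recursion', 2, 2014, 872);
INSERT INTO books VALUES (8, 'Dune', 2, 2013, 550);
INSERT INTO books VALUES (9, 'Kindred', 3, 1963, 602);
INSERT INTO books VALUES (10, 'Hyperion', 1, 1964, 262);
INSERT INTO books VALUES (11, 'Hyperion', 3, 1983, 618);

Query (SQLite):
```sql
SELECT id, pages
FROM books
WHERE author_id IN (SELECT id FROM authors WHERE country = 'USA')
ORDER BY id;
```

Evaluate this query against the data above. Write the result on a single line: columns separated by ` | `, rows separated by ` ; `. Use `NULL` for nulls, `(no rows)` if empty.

2 | 136 ; 3 | 455 ; 5 | 126 ; 7 | 872 ; 8 | 550 ; 10 | 262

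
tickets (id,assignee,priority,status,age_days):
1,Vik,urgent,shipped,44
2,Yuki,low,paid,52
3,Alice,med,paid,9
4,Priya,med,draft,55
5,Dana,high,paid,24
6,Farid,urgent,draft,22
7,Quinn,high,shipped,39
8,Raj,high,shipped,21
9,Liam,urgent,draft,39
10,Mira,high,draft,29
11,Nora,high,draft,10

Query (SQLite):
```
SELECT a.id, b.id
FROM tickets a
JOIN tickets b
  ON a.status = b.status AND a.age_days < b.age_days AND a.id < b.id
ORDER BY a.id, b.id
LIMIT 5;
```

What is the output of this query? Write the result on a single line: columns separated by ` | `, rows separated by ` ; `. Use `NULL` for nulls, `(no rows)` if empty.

Pairs (a,b) with same status, a.age_days < b.age_days, a.id < b.id.
status groups: draft:{4,6,9,10,11} paid:{2,3,5} shipped:{1,7,8}
Ordered by (a.id, b.id); first 5.

3 | 5 ; 6 | 9 ; 6 | 10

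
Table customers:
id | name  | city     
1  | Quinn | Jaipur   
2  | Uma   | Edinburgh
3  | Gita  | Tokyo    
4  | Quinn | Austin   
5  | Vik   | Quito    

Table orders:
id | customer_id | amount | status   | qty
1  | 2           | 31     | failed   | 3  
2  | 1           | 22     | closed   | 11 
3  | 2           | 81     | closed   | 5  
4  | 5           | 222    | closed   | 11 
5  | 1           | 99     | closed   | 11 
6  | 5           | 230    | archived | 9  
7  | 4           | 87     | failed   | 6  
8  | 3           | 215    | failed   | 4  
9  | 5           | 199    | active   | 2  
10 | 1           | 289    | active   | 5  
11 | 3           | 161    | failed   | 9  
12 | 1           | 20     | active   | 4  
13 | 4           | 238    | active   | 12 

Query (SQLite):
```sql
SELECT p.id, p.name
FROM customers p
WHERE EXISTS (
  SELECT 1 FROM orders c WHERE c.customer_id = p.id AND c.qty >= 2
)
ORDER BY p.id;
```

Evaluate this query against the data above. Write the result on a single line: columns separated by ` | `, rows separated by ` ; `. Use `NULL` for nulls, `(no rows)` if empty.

For each customers row, check whether any orders with matching customer_id has qty >= 2.
Keep rows where that is true.

1 | Quinn ; 2 | Uma ; 3 | Gita ; 4 | Quinn ; 5 | Vik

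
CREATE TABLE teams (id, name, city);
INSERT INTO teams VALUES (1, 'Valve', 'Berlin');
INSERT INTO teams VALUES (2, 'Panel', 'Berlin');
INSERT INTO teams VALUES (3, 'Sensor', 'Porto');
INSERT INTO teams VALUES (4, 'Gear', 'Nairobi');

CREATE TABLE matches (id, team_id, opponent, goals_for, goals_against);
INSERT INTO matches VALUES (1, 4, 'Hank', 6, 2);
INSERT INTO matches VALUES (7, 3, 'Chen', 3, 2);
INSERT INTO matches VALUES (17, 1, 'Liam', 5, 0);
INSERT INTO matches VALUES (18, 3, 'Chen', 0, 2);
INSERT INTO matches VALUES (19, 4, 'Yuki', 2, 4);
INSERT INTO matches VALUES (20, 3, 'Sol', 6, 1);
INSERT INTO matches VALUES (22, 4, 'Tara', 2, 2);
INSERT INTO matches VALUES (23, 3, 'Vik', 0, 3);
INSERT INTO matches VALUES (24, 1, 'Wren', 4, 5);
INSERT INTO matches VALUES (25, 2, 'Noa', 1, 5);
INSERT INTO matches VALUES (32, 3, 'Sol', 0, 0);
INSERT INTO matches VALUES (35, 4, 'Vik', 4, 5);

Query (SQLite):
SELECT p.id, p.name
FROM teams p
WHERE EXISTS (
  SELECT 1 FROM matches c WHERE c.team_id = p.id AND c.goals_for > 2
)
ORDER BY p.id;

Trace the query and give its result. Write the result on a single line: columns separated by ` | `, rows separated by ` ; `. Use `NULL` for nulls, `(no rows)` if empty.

1 | Valve ; 3 | Sensor ; 4 | Gear

For each teams row, check whether any matches with matching team_id has goals_for > 2.
Keep rows where that is true.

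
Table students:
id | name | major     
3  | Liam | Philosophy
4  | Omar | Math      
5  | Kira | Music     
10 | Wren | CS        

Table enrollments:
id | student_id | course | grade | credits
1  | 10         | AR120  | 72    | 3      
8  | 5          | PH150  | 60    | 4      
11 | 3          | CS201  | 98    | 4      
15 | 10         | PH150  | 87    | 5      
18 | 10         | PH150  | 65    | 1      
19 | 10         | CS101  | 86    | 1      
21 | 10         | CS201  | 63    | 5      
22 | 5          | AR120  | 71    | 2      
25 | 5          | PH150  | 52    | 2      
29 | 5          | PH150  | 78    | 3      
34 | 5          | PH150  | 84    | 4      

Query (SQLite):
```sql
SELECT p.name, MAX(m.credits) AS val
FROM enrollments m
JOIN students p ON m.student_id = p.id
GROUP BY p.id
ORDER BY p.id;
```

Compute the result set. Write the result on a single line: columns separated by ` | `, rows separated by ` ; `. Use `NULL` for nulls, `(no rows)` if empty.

Liam | 4 ; Kira | 4 ; Wren | 5

Join each enrollments row to its students via student_id.
Group joined rows by students.id; compute MAX(m.credits) per group.
  3: ids {11} → MAX(m.credits)=4
  5: ids {8, 22, 25, 29, 34} → MAX(m.credits)=4
  10: ids {1, 15, 18, 19, 21} → MAX(m.credits)=5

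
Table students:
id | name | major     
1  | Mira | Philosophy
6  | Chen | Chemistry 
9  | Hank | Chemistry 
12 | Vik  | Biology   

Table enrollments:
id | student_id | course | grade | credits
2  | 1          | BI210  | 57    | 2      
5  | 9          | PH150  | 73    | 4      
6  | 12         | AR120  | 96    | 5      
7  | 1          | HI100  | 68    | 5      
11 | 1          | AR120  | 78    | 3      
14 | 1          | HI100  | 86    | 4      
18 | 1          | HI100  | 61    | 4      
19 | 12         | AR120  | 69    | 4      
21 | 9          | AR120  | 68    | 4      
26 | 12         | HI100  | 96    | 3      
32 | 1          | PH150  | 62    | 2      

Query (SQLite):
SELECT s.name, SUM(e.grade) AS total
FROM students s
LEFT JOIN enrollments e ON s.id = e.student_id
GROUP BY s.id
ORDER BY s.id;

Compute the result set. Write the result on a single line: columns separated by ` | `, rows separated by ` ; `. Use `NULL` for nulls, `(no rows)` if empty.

LEFT JOIN keeps every students row; unmatched ones get NULL for enrollments columns.
Group by students.id and compute SUM(e.grade). SUM over an all-NULL group is NULL.
  1: ids {2, 7, 11, 14, 18, 32} → SUM(e.grade)=412
  6: ids {—} → SUM(e.grade)=NULL
  9: ids {5, 21} → SUM(e.grade)=141
  12: ids {6, 19, 26} → SUM(e.grade)=261

Mira | 412 ; Chen | NULL ; Hank | 141 ; Vik | 261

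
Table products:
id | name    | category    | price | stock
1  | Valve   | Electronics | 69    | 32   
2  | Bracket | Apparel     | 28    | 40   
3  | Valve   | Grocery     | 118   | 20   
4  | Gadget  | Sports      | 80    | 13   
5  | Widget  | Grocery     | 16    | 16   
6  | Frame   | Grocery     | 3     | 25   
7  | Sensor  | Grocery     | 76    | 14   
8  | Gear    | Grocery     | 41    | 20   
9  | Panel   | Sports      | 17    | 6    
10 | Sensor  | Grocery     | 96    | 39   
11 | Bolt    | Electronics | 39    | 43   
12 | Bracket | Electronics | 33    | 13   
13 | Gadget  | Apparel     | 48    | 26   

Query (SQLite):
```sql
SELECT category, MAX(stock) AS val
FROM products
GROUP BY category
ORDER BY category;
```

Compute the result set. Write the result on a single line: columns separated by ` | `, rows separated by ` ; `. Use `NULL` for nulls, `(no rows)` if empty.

Partition products by category; compute MAX(stock) within each group.
  Apparel: ids {2, 13} → MAX(stock)=40
  Electronics: ids {1, 11, 12} → MAX(stock)=43
  Grocery: ids {3, 5, 6, 7, 8, 10} → MAX(stock)=39
  Sports: ids {4, 9} → MAX(stock)=13

Apparel | 40 ; Electronics | 43 ; Grocery | 39 ; Sports | 13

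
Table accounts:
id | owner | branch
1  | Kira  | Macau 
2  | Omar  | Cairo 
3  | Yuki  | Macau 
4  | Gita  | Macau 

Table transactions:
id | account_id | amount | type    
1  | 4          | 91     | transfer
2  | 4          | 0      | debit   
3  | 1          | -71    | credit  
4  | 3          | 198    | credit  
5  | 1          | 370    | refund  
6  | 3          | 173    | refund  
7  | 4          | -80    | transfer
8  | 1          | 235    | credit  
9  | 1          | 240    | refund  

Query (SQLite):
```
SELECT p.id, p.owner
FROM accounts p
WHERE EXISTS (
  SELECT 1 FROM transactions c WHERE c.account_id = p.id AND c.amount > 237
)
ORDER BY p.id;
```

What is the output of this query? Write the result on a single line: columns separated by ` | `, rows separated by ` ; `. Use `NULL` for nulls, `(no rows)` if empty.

1 | Kira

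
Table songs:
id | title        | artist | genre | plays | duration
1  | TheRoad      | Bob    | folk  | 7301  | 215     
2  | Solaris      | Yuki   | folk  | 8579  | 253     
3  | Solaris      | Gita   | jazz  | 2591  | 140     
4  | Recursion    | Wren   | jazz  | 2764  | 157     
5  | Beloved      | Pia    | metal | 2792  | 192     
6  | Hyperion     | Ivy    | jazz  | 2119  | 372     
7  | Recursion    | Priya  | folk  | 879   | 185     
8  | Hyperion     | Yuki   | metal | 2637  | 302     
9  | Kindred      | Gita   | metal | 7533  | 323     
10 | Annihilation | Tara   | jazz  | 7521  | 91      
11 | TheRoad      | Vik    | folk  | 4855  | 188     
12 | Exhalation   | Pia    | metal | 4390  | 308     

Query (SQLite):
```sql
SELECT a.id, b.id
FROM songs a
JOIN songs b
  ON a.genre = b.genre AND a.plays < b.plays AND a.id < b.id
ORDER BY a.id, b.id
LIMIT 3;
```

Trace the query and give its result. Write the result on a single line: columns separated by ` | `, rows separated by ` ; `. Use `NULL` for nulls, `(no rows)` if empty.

1 | 2 ; 3 | 4 ; 3 | 10

Pairs (a,b) with same genre, a.plays < b.plays, a.id < b.id.
genre groups: folk:{1,2,7,11} jazz:{3,4,6,10} metal:{5,8,9,12}
Ordered by (a.id, b.id); first 3.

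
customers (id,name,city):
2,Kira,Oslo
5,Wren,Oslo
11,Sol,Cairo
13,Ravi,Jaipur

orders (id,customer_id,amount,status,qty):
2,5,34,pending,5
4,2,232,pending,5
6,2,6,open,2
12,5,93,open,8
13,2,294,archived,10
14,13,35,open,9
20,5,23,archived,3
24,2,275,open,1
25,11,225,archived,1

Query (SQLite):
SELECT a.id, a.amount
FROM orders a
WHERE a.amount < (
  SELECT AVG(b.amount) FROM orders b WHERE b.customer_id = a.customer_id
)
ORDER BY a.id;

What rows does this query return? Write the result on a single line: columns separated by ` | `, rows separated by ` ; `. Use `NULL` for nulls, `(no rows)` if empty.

For each orders row a, compute AVG(amount) over rows sharing a.customer_id.
Keep row a if a.amount < that per-group AVG.
  customer_id=2: AVG(amount) = 201.75
  customer_id=5: AVG(amount) = 50.0
  customer_id=11: AVG(amount) = 225.0
  customer_id=13: AVG(amount) = 35.0

2 | 34 ; 6 | 6 ; 20 | 23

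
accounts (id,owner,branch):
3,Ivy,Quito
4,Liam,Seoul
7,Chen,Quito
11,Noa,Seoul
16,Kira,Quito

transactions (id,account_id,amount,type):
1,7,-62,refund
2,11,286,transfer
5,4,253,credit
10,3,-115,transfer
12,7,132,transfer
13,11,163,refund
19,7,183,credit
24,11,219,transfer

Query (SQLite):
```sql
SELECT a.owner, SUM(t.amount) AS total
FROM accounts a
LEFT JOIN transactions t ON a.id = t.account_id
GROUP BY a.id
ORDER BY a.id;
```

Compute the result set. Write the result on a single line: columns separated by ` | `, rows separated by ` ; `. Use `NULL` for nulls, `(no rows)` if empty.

Ivy | -115 ; Liam | 253 ; Chen | 253 ; Noa | 668 ; Kira | NULL

LEFT JOIN keeps every accounts row; unmatched ones get NULL for transactions columns.
Group by accounts.id and compute SUM(t.amount). SUM over an all-NULL group is NULL.
  3: ids {10} → SUM(t.amount)=-115
  4: ids {5} → SUM(t.amount)=253
  7: ids {1, 12, 19} → SUM(t.amount)=253
  11: ids {2, 13, 24} → SUM(t.amount)=668
  16: ids {—} → SUM(t.amount)=NULL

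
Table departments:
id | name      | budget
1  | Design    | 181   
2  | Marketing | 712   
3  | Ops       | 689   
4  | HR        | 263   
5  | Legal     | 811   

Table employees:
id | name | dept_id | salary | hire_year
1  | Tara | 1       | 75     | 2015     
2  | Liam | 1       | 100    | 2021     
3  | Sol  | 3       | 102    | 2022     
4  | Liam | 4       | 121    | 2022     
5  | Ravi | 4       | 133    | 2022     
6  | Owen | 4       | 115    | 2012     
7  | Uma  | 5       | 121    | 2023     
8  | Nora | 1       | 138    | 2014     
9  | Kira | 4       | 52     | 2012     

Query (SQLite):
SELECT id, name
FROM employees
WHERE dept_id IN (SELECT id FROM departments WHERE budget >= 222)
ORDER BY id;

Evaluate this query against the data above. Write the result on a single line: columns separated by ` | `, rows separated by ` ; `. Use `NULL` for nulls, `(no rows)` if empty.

3 | Sol ; 4 | Liam ; 5 | Ravi ; 6 | Owen ; 7 | Uma ; 9 | Kira

Inner query: departments.id where budget >= 222.
Outer: keep employees rows whose dept_id is in that set.
Inner query → {2, 3, 4, 5}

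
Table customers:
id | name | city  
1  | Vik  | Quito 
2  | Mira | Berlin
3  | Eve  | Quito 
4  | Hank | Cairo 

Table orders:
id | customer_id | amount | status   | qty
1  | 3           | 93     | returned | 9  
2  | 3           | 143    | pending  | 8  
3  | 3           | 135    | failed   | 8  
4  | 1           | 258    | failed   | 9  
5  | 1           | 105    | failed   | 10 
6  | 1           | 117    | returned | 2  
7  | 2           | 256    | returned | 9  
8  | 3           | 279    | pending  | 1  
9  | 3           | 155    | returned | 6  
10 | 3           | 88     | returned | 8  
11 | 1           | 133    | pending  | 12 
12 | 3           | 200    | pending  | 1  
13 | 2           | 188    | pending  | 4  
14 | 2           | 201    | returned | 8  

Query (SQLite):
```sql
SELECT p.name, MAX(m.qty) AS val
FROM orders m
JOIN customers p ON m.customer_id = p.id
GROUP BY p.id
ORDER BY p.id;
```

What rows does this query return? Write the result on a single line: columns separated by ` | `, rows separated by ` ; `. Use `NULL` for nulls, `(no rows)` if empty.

Vik | 12 ; Mira | 9 ; Eve | 9

Join each orders row to its customers via customer_id.
Group joined rows by customers.id; compute MAX(m.qty) per group.
  1: ids {4, 5, 6, 11} → MAX(m.qty)=12
  2: ids {7, 13, 14} → MAX(m.qty)=9
  3: ids {1, 2, 3, 8, 9, 10, 12} → MAX(m.qty)=9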